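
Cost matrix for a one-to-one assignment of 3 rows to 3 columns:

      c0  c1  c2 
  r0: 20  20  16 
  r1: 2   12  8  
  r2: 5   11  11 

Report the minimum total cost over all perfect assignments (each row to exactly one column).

optimal assignment: row0→col2 (cost 16), row1→col0 (cost 2), row2→col1 (cost 11)
total = 16 + 2 + 11 = 29

Minimum assignment cost: 29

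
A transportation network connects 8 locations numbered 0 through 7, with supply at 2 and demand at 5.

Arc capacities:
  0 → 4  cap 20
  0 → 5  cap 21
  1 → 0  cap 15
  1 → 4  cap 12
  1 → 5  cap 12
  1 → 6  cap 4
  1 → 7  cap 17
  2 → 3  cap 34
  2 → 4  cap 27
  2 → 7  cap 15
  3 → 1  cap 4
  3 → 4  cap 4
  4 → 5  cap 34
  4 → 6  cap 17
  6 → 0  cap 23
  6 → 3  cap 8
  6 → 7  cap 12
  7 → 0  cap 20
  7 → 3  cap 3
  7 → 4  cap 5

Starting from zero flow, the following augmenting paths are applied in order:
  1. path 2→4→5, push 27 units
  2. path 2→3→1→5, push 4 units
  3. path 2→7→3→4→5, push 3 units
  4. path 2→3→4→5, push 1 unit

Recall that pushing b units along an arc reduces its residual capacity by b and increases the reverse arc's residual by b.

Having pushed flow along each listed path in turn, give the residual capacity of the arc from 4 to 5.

Residual capacity of (4,5): 3

after path 1 (2→4→5, push 27): res(4,5)=7
after path 2 (2→3→1→5, push 4): res(4,5)=7
after path 3 (2→7→3→4→5, push 3): res(4,5)=4
after path 4 (2→3→4→5, push 1): res(4,5)=3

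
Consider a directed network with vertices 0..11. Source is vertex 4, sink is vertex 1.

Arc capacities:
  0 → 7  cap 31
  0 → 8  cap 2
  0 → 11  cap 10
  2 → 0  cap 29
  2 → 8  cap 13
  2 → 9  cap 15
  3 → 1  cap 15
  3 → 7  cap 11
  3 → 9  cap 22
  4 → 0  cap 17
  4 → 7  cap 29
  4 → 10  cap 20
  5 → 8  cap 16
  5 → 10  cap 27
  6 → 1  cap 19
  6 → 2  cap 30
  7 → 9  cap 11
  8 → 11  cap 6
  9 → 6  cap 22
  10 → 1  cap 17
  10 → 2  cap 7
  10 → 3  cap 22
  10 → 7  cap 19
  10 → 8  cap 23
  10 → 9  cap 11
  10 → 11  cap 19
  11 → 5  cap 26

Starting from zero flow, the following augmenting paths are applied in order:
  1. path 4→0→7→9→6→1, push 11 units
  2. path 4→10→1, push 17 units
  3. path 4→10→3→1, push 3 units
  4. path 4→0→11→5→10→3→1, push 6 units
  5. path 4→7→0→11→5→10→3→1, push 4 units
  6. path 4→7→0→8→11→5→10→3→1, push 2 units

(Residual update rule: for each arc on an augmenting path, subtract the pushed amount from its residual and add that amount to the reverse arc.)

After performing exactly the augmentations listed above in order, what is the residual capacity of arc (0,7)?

Residual capacity of (0,7): 26

after path 1 (4→0→7→9→6→1, push 11): res(0,7)=20
after path 2 (4→10→1, push 17): res(0,7)=20
after path 3 (4→10→3→1, push 3): res(0,7)=20
after path 4 (4→0→11→5→10→3→1, push 6): res(0,7)=20
after path 5 (4→7→0→11→5→10→3→1, push 4): res(0,7)=24
after path 6 (4→7→0→8→11→5→10→3→1, push 2): res(0,7)=26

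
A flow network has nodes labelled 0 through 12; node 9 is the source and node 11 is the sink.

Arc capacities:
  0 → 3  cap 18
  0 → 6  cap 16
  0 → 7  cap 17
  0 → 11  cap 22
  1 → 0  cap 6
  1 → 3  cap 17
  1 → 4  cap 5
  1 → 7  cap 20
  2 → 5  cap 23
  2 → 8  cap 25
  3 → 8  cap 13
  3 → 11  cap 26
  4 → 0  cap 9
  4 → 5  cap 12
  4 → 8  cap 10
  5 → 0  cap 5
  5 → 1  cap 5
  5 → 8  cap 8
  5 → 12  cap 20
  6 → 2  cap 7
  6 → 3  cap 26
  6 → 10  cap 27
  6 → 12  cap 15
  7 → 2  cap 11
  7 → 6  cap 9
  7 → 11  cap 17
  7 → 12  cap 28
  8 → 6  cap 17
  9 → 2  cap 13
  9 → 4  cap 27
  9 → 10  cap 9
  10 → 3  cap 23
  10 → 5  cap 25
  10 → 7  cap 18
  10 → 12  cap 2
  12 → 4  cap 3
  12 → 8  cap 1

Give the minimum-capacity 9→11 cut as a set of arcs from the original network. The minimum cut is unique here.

augment #1: 9→4→0→11 push 9
augment #2: 9→10→3→11 push 9
augment #3: 9→2→5→0→11 push 5
augment #4: 9→2→5→1→0→11 push 5
augment #5: 9→2→8→6→3→11 push 3
augment #6: 9→4→8→6→3→11 push 10
augment #7: 9→4→5→8→6→3→11 push 4
max flow = 45; residual-reachable set from 9 gives S-side
cut edges (S→T): {(4,0), (5,0), (5,1), (8,6), (9,10)} total cap 45

Min-cut arcs: {(4,0), (5,0), (5,1), (8,6), (9,10)} (total capacity 45)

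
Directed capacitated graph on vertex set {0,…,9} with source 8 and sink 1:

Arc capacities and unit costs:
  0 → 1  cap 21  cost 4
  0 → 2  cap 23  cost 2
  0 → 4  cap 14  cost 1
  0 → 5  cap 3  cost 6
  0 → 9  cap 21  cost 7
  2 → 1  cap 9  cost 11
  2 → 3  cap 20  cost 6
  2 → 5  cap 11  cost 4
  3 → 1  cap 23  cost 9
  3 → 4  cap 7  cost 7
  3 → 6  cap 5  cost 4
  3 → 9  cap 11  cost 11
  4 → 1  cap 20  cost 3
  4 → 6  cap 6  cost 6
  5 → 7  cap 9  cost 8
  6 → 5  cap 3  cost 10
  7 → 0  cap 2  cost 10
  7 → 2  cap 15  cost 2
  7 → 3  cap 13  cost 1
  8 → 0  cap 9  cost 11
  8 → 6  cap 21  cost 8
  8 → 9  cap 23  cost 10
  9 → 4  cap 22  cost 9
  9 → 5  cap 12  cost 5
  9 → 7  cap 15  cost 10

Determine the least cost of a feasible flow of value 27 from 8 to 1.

Minimum cost for 27 units: 531

shortest-cost path #1: 8→0→1 push 9 @ unit cost 15 (adds 135)
shortest-cost path #2: 8→9→4→1 push 18 @ unit cost 22 (adds 396)
total cost = 531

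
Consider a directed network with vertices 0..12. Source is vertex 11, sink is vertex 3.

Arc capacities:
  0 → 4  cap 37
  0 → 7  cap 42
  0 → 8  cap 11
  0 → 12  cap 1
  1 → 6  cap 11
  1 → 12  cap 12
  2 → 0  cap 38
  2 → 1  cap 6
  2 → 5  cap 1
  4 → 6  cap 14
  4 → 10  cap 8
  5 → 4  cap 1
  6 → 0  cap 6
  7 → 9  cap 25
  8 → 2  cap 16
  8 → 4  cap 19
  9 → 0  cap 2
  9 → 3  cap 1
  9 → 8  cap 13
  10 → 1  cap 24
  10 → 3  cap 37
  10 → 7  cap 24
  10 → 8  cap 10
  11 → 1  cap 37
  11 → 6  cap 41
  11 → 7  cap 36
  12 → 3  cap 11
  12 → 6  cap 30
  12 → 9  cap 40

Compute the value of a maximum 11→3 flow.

augment #1: 11→1→12→3 bottleneck 11, total now 11
augment #2: 11→7→9→3 bottleneck 1, total now 12
augment #3: 11→6→0→4→10→3 bottleneck 6, total now 18
augment #4: 11→7→9→0→4→10→3 bottleneck 2, total now 20

Maximum flow value: 20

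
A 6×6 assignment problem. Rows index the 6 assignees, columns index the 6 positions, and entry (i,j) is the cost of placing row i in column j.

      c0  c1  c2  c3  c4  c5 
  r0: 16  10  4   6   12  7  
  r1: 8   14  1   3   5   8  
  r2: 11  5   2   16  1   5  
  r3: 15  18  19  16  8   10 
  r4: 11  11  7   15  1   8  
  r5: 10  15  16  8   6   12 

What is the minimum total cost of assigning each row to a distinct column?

Minimum assignment cost: 33

one of 2 optimal assignments: row0→col2 (cost 4), row1→col3 (cost 3), row2→col1 (cost 5), row3→col5 (cost 10), row4→col4 (cost 1), row5→col0 (cost 10)
total = 4 + 3 + 5 + 10 + 1 + 10 = 33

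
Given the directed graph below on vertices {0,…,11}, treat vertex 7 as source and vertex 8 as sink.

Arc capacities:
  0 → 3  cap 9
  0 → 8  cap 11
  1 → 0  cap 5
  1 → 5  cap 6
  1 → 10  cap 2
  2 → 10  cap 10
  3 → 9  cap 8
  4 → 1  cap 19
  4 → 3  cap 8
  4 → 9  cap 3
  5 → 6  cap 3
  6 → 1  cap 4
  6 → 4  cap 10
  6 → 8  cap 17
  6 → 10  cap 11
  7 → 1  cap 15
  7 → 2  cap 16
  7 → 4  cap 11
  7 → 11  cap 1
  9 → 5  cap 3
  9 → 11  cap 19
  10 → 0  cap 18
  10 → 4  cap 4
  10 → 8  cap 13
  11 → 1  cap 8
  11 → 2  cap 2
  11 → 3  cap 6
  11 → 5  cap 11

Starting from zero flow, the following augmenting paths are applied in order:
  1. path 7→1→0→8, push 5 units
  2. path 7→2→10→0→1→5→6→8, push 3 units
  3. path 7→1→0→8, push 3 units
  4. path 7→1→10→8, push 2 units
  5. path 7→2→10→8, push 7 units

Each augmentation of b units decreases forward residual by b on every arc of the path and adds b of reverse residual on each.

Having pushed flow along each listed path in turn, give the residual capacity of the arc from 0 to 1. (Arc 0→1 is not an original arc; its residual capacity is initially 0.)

after path 1 (7→1→0→8, push 5): res(0,1)=5
after path 2 (7→2→10→0→1→5→6→8, push 3): res(0,1)=2
after path 3 (7→1→0→8, push 3): res(0,1)=5
after path 4 (7→1→10→8, push 2): res(0,1)=5
after path 5 (7→2→10→8, push 7): res(0,1)=5

Residual capacity of (0,1): 5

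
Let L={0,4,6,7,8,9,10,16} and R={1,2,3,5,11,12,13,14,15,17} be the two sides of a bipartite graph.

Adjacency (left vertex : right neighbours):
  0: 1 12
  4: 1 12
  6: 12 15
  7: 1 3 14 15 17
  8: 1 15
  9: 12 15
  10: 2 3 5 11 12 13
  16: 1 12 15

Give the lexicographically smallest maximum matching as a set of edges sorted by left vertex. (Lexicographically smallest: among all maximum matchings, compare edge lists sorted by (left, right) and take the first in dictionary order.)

Lex-smallest maximum matching: {(0,1), (4,12), (6,15), (7,3), (10,2)}

|M| = 5 (so the lex-smallest maximum matching has 5 edges)
process left vertices in ascending order; for each, take the smallest-labelled available neighbour that still permits 5 edges overall, or leave it unmatched if none does
lex-smallest matching: {0-1, 4-12, 6-15, 7-3, 10-2}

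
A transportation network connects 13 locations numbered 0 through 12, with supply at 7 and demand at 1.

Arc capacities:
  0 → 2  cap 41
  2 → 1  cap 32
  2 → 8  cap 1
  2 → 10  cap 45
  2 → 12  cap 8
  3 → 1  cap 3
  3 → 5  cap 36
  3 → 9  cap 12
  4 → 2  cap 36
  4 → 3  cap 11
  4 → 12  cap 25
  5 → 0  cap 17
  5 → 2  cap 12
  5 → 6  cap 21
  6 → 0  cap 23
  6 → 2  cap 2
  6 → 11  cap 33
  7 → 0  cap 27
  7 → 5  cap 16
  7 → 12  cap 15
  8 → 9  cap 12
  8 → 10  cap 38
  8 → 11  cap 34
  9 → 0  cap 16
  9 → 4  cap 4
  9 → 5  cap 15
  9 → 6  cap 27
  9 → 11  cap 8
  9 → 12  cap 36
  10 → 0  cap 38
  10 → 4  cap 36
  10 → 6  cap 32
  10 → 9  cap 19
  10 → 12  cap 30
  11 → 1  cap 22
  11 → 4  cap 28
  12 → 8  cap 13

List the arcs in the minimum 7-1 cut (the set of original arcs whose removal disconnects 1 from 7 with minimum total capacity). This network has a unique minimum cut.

Min-cut arcs: {(7,0), (7,5), (12,8)} (total capacity 56)

augment #1: 7→0→2→1 push 27
augment #2: 7→5→2→1 push 5
augment #3: 7→5→6→11→1 push 11
augment #4: 7→12→8→11→1 push 11
augment #5: 7→12→8→9→4→3→1 push 2
max flow = 56; residual-reachable set from 7 gives S-side
cut edges (S→T): {(7,0), (7,5), (12,8)} total cap 56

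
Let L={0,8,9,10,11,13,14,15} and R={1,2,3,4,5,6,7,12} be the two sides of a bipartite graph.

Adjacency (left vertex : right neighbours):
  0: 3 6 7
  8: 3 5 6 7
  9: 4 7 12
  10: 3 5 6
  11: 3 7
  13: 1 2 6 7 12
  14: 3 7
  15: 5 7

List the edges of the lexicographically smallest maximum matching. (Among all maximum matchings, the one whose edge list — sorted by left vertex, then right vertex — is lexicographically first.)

Lex-smallest maximum matching: {(0,3), (8,5), (9,4), (10,6), (11,7), (13,1)}

|M| = 6 (so the lex-smallest maximum matching has 6 edges)
process left vertices in ascending order; for each, take the smallest-labelled available neighbour that still permits 6 edges overall, or leave it unmatched if none does
lex-smallest matching: {0-3, 8-5, 9-4, 10-6, 11-7, 13-1}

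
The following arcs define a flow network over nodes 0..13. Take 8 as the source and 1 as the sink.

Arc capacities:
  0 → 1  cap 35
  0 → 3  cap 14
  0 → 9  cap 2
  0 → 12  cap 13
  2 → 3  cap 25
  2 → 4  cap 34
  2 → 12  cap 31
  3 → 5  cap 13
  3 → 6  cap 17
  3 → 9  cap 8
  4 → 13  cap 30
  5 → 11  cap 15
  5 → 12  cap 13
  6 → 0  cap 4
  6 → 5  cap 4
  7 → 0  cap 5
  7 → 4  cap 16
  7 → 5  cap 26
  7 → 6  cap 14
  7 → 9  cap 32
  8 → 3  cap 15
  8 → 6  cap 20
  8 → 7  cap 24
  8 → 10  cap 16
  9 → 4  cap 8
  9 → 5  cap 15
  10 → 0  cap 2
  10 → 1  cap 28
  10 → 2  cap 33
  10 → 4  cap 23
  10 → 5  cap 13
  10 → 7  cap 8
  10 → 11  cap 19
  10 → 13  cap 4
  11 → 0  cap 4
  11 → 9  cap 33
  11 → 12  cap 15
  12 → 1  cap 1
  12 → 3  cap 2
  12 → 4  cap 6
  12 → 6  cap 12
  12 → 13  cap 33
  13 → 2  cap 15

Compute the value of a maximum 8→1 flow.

Maximum flow value: 30

augment #1: 8→10→1 bottleneck 16, total now 16
augment #2: 8→6→0→1 bottleneck 4, total now 20
augment #3: 8→7→0→1 bottleneck 5, total now 25
augment #4: 8→3→5→12→1 bottleneck 1, total now 26
augment #5: 8→3→5→11→0→1 bottleneck 4, total now 30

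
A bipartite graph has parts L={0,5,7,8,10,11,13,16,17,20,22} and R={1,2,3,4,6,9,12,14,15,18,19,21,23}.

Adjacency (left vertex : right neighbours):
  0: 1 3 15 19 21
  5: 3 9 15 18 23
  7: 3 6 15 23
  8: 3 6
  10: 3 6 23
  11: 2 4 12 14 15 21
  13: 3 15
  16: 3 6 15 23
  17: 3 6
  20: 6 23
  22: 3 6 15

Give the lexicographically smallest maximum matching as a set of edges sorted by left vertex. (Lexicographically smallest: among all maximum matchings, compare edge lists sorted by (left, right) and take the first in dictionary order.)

|M| = 7 (so the lex-smallest maximum matching has 7 edges)
process left vertices in ascending order; for each, take the smallest-labelled available neighbour that still permits 7 edges overall, or leave it unmatched if none does
lex-smallest matching: {0-1, 5-9, 7-3, 8-6, 10-23, 11-2, 13-15}

Lex-smallest maximum matching: {(0,1), (5,9), (7,3), (8,6), (10,23), (11,2), (13,15)}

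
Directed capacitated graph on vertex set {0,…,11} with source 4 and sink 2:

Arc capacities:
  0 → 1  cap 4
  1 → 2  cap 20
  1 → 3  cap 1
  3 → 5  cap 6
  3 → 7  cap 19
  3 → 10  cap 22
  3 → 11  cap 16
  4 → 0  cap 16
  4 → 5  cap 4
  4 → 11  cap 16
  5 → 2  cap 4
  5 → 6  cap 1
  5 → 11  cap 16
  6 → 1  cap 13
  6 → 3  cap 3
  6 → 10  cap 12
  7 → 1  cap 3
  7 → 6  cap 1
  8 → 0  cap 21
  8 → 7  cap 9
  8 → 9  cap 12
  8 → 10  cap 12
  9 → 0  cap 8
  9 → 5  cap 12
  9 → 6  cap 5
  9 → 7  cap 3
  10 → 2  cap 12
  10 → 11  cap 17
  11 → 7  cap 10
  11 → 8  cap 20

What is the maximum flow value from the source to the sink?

Maximum flow value: 24

augment #1: 4→5→2 bottleneck 4, total now 4
augment #2: 4→0→1→2 bottleneck 4, total now 8
augment #3: 4→11→7→1→2 bottleneck 3, total now 11
augment #4: 4→11→8→10→2 bottleneck 12, total now 23
augment #5: 4→11→7→6→1→2 bottleneck 1, total now 24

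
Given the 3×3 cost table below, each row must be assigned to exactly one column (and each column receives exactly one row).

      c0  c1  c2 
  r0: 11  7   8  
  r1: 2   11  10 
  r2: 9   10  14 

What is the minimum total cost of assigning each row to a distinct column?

optimal assignment: row0→col2 (cost 8), row1→col0 (cost 2), row2→col1 (cost 10)
total = 8 + 2 + 10 = 20

Minimum assignment cost: 20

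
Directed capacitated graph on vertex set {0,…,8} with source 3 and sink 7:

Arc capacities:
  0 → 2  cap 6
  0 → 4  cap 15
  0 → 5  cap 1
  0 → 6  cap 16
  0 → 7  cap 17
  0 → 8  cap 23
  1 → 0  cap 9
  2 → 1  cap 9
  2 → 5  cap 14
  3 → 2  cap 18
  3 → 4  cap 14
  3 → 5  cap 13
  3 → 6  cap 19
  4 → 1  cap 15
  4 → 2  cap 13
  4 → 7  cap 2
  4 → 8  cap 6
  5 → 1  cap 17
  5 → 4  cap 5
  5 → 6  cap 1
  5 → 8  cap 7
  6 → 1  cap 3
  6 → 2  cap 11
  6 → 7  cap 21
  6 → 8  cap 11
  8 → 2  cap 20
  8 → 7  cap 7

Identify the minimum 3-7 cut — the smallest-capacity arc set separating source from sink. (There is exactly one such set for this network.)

Min-cut arcs: {(1,0), (3,6), (4,7), (5,6), (8,7)} (total capacity 38)

augment #1: 3→4→7 push 2
augment #2: 3→6→7 push 19
augment #3: 3→4→8→7 push 6
augment #4: 3→5→6→7 push 1
augment #5: 3→5→8→7 push 1
augment #6: 3→2→1→0→7 push 9
max flow = 38; residual-reachable set from 3 gives S-side
cut edges (S→T): {(1,0), (3,6), (4,7), (5,6), (8,7)} total cap 38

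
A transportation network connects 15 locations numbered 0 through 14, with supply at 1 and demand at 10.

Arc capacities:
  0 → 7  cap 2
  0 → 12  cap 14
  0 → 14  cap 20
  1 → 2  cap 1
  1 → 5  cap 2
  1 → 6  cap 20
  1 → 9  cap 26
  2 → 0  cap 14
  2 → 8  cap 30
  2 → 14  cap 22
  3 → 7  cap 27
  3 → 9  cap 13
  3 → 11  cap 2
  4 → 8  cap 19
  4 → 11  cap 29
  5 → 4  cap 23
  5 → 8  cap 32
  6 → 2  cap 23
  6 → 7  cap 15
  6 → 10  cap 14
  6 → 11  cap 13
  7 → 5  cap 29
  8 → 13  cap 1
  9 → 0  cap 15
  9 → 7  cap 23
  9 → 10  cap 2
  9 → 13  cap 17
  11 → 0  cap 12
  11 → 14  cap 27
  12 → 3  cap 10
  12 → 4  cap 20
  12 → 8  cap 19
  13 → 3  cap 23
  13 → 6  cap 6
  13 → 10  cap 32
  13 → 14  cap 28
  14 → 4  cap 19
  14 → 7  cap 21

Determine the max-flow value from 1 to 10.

Maximum flow value: 34

augment #1: 1→6→10 bottleneck 14, total now 14
augment #2: 1→9→10 bottleneck 2, total now 16
augment #3: 1→9→13→10 bottleneck 17, total now 33
augment #4: 1→2→8→13→10 bottleneck 1, total now 34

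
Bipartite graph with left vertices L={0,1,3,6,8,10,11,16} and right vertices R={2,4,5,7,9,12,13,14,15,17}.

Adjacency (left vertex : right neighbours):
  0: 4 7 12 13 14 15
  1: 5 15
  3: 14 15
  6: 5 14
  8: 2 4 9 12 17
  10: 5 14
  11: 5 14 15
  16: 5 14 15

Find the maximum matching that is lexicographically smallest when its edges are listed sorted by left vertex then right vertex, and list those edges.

Lex-smallest maximum matching: {(0,4), (1,5), (3,14), (8,2), (11,15)}

|M| = 5 (so the lex-smallest maximum matching has 5 edges)
process left vertices in ascending order; for each, take the smallest-labelled available neighbour that still permits 5 edges overall, or leave it unmatched if none does
lex-smallest matching: {0-4, 1-5, 3-14, 8-2, 11-15}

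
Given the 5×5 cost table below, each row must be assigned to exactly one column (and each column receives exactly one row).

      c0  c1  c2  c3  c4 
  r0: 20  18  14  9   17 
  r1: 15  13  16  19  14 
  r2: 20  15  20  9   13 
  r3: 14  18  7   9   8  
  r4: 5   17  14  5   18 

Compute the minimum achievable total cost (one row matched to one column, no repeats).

optimal assignment: row0→col3 (cost 9), row1→col1 (cost 13), row2→col4 (cost 13), row3→col2 (cost 7), row4→col0 (cost 5)
total = 9 + 13 + 13 + 7 + 5 = 47

Minimum assignment cost: 47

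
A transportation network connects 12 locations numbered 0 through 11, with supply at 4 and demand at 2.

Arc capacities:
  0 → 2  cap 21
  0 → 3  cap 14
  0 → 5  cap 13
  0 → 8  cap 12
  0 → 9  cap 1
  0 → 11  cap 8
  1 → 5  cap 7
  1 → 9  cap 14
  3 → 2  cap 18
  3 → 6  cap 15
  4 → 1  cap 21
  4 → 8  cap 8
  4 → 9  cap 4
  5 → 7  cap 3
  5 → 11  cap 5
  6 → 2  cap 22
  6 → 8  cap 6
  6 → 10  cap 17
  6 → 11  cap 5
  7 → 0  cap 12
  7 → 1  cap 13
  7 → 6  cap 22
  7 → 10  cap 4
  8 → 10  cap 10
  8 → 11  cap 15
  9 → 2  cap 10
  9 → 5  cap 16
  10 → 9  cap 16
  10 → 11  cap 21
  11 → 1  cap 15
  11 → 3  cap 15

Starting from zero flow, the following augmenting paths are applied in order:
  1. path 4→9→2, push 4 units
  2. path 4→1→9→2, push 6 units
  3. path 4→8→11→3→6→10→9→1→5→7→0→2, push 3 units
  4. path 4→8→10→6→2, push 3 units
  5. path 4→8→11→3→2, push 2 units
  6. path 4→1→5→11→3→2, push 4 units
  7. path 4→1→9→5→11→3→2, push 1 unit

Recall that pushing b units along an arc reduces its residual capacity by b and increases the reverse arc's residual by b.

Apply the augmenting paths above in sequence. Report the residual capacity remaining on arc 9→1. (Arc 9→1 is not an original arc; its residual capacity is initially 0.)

Residual capacity of (9,1): 4

after path 1 (4→9→2, push 4): res(9,1)=0
after path 2 (4→1→9→2, push 6): res(9,1)=6
after path 3 (4→8→11→3→6→10→9→1→5→7→0→2, push 3): res(9,1)=3
after path 4 (4→8→10→6→2, push 3): res(9,1)=3
after path 5 (4→8→11→3→2, push 2): res(9,1)=3
after path 6 (4→1→5→11→3→2, push 4): res(9,1)=3
after path 7 (4→1→9→5→11→3→2, push 1): res(9,1)=4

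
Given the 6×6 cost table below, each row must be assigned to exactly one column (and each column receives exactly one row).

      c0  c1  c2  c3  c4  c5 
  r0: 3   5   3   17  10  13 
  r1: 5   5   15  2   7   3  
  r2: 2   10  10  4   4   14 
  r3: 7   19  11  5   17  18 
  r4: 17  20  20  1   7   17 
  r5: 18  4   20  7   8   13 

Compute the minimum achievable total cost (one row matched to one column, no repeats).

optimal assignment: row0→col2 (cost 3), row1→col5 (cost 3), row2→col4 (cost 4), row3→col0 (cost 7), row4→col3 (cost 1), row5→col1 (cost 4)
total = 3 + 3 + 4 + 7 + 1 + 4 = 22

Minimum assignment cost: 22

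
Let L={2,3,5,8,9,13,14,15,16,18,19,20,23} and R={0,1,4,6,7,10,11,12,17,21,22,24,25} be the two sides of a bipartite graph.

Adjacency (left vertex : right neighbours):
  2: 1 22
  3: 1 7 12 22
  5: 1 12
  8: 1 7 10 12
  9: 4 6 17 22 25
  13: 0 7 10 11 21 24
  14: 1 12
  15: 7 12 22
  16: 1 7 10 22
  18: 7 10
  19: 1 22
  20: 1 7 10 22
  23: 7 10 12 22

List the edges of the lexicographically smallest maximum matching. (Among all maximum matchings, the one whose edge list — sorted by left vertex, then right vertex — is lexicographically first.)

|M| = 7 (so the lex-smallest maximum matching has 7 edges)
process left vertices in ascending order; for each, take the smallest-labelled available neighbour that still permits 7 edges overall, or leave it unmatched if none does
lex-smallest matching: {2-1, 3-7, 5-12, 8-10, 9-4, 13-0, 15-22}

Lex-smallest maximum matching: {(2,1), (3,7), (5,12), (8,10), (9,4), (13,0), (15,22)}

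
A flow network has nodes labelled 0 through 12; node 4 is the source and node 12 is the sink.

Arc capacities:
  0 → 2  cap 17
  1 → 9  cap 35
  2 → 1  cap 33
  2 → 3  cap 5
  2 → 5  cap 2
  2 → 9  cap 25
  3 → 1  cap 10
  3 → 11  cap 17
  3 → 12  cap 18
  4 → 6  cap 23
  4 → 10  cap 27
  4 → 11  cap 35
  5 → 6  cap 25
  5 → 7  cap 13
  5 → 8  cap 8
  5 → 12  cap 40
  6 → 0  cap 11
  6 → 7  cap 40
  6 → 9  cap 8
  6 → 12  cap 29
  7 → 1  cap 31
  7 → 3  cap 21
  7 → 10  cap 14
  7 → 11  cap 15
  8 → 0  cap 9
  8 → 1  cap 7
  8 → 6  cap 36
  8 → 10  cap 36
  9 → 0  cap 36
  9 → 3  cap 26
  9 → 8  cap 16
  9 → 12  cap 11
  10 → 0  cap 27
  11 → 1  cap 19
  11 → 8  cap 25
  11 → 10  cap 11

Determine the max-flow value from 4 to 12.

Maximum flow value: 60

augment #1: 4→6→12 bottleneck 23, total now 23
augment #2: 4→11→1→9→12 bottleneck 11, total now 34
augment #3: 4→11→8→6→12 bottleneck 6, total now 40
augment #4: 4→10→0→2→3→12 bottleneck 5, total now 45
augment #5: 4→10→0→2→5→12 bottleneck 2, total now 47
augment #6: 4→11→1→9→3→12 bottleneck 8, total now 55
augment #7: 4→10→0→2→9→3→12 bottleneck 5, total now 60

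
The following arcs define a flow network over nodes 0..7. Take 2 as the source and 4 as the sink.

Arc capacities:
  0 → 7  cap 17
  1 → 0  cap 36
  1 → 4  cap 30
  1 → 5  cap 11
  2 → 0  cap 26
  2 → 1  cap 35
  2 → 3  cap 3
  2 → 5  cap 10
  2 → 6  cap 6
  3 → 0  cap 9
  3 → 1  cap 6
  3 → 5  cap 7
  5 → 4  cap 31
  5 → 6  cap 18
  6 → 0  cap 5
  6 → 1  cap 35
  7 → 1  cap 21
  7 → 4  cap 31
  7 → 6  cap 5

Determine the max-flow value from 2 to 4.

augment #1: 2→1→4 bottleneck 30, total now 30
augment #2: 2→5→4 bottleneck 10, total now 40
augment #3: 2→0→7→4 bottleneck 17, total now 57
augment #4: 2→1→5→4 bottleneck 5, total now 62
augment #5: 2→3→5→4 bottleneck 3, total now 65
augment #6: 2→6→1→5→4 bottleneck 6, total now 71

Maximum flow value: 71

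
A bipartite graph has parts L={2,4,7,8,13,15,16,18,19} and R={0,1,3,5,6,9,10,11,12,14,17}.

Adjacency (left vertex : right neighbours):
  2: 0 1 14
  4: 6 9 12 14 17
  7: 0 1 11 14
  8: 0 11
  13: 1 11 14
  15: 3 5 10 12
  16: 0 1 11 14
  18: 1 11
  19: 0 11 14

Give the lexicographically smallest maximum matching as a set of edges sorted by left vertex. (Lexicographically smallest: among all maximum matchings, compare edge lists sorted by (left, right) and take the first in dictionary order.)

Lex-smallest maximum matching: {(2,0), (4,6), (7,1), (8,11), (13,14), (15,3)}

|M| = 6 (so the lex-smallest maximum matching has 6 edges)
process left vertices in ascending order; for each, take the smallest-labelled available neighbour that still permits 6 edges overall, or leave it unmatched if none does
lex-smallest matching: {2-0, 4-6, 7-1, 8-11, 13-14, 15-3}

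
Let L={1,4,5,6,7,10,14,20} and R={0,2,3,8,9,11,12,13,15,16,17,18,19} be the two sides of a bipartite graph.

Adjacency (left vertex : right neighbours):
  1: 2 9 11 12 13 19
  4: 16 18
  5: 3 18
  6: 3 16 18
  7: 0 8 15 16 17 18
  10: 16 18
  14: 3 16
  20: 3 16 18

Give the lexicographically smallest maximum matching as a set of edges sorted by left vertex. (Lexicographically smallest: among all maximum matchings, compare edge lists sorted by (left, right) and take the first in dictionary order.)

Lex-smallest maximum matching: {(1,2), (4,16), (5,3), (6,18), (7,0)}

|M| = 5 (so the lex-smallest maximum matching has 5 edges)
process left vertices in ascending order; for each, take the smallest-labelled available neighbour that still permits 5 edges overall, or leave it unmatched if none does
lex-smallest matching: {1-2, 4-16, 5-3, 6-18, 7-0}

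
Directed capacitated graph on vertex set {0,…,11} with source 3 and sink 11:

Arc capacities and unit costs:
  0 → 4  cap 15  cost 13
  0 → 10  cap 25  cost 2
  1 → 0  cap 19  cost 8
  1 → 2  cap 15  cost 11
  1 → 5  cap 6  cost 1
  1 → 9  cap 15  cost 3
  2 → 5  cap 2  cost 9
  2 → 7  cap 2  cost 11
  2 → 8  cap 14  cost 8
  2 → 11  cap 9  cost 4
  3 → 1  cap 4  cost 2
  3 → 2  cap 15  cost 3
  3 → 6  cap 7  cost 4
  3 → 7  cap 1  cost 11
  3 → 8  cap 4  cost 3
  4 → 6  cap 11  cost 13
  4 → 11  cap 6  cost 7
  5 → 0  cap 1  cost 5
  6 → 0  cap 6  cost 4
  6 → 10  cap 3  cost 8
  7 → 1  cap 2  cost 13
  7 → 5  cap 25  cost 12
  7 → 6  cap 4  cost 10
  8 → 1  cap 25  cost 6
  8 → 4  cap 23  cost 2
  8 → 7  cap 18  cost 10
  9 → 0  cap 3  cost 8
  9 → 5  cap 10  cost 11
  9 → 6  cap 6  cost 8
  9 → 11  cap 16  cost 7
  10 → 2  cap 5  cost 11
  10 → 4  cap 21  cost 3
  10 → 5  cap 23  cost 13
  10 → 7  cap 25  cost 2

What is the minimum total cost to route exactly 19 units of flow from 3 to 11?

shortest-cost path #1: 3→2→11 push 9 @ unit cost 7 (adds 63)
shortest-cost path #2: 3→8→4→11 push 4 @ unit cost 12 (adds 48)
shortest-cost path #3: 3→1→9→11 push 4 @ unit cost 12 (adds 48)
shortest-cost path #4: 3→2→8→4→11 push 2 @ unit cost 20 (adds 40)
total cost = 199

Minimum cost for 19 units: 199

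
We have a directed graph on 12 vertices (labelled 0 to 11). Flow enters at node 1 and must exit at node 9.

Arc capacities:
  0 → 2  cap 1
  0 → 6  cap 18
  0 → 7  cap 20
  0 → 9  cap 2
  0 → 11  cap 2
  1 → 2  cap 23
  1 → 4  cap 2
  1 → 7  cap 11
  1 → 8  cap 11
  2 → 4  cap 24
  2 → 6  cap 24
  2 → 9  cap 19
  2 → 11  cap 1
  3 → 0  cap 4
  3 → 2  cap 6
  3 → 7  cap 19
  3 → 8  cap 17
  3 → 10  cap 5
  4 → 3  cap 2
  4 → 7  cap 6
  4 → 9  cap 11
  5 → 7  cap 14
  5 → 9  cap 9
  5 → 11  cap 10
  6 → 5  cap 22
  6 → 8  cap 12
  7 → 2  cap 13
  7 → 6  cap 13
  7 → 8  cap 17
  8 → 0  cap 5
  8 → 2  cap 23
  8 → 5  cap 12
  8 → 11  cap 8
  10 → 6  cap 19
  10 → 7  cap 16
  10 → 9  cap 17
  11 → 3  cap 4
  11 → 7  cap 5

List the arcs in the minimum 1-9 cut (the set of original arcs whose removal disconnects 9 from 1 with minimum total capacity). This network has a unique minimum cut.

augment #1: 1→2→9 push 19
augment #2: 1→4→9 push 2
augment #3: 1→2→4→9 push 4
augment #4: 1→8→0→9 push 2
augment #5: 1→8→5→9 push 9
augment #6: 1→7→2→4→9 push 5
augment #7: 1→7→2→4→3→10→9 push 2
augment #8: 1→7→2→11→3→10→9 push 1
augment #9: 1→7→8→11→3→10→9 push 2
max flow = 46; residual-reachable set from 1 gives S-side
cut edges (S→T): {(0,9), (2,9), (3,10), (4,9), (5,9)} total cap 46

Min-cut arcs: {(0,9), (2,9), (3,10), (4,9), (5,9)} (total capacity 46)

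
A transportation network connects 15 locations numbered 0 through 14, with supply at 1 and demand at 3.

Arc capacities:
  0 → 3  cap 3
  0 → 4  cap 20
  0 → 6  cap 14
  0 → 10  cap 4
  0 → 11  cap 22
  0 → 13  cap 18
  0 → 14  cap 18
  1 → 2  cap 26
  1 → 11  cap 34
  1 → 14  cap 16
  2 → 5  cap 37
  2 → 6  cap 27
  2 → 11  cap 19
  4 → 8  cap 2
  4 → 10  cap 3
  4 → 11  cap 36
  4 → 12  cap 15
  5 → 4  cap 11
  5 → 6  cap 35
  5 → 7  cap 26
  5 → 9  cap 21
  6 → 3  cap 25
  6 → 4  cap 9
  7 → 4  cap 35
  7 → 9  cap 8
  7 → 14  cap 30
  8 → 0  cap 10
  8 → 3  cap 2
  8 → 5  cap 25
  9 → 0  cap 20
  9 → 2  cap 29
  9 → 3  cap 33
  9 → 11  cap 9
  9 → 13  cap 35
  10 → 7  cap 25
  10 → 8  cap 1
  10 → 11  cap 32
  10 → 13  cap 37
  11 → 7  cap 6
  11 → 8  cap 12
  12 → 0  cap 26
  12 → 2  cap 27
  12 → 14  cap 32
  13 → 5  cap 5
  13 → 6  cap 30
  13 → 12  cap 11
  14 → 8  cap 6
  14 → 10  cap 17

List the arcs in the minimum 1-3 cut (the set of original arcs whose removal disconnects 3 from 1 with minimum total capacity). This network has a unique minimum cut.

Min-cut arcs: {(0,3), (5,9), (6,3), (7,9), (8,3)} (total capacity 59)

augment #1: 1→2→6→3 push 25
augment #2: 1→11→8→3 push 2
augment #3: 1→2→5→9→3 push 1
augment #4: 1→11→7→9→3 push 6
augment #5: 1→11→8→0→3 push 3
augment #6: 1→11→8→5→9→3 push 7
augment #7: 1→14→8→5→9→3 push 6
augment #8: 1→14→10→7→9→3 push 2
augment #9: 1→14→10→8→5→9→3 push 1
augment #10: 1→14→10→13→5→9→3 push 5
augment #11: 1→14→10→7→4→8→5→9→3 push 1
max flow = 59; residual-reachable set from 1 gives S-side
cut edges (S→T): {(0,3), (5,9), (6,3), (7,9), (8,3)} total cap 59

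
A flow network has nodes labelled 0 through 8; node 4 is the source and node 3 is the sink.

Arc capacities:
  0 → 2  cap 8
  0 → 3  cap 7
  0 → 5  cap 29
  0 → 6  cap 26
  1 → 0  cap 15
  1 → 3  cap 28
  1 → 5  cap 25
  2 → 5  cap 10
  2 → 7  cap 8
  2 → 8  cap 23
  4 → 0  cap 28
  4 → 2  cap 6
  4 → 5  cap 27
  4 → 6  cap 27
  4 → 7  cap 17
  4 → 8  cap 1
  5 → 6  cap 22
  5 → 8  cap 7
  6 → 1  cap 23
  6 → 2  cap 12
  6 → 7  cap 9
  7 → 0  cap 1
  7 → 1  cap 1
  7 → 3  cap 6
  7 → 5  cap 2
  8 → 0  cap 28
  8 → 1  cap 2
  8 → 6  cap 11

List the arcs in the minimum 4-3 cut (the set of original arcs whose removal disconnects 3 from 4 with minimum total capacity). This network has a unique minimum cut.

augment #1: 4→0→3 push 7
augment #2: 4→7→3 push 6
augment #3: 4→6→1→3 push 23
augment #4: 4→7→1→3 push 1
augment #5: 4→8→1→3 push 1
augment #6: 4→2→8→1→3 push 1
max flow = 39; residual-reachable set from 4 gives S-side
cut edges (S→T): {(0,3), (6,1), (7,1), (7,3), (8,1)} total cap 39

Min-cut arcs: {(0,3), (6,1), (7,1), (7,3), (8,1)} (total capacity 39)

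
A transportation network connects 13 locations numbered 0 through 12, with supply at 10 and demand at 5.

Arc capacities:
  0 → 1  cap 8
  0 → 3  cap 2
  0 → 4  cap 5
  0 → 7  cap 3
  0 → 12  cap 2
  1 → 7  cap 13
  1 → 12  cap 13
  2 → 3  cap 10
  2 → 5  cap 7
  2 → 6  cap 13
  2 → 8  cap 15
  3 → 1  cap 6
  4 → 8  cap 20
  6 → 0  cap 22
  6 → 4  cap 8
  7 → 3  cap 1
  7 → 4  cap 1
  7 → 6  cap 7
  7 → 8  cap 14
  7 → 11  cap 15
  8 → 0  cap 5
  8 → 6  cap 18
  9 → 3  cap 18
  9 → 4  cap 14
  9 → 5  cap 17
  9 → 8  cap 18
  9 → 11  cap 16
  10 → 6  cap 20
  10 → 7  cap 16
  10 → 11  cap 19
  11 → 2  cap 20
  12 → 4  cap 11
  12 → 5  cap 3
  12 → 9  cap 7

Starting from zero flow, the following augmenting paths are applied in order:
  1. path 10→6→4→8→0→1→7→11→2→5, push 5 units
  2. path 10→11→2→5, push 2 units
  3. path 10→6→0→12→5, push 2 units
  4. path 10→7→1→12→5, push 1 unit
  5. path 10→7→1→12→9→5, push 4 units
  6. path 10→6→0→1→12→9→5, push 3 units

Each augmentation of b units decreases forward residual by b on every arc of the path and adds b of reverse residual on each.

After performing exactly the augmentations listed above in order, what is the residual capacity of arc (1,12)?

after path 1 (10→6→4→8→0→1→7→11→2→5, push 5): res(1,12)=13
after path 2 (10→11→2→5, push 2): res(1,12)=13
after path 3 (10→6→0→12→5, push 2): res(1,12)=13
after path 4 (10→7→1→12→5, push 1): res(1,12)=12
after path 5 (10→7→1→12→9→5, push 4): res(1,12)=8
after path 6 (10→6→0→1→12→9→5, push 3): res(1,12)=5

Residual capacity of (1,12): 5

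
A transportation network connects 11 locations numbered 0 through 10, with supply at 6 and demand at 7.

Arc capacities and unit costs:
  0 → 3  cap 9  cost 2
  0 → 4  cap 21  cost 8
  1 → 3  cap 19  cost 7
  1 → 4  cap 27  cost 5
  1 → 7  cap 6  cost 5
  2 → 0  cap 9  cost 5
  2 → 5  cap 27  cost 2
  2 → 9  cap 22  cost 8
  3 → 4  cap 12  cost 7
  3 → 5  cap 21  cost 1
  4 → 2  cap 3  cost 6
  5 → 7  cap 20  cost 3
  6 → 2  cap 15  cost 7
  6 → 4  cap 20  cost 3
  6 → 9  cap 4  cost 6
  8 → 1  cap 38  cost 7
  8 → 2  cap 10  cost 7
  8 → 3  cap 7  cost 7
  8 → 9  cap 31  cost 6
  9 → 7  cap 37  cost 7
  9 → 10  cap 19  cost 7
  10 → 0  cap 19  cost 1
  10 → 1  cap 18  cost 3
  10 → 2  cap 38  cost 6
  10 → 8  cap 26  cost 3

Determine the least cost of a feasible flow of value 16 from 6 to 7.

Minimum cost for 16 units: 193

shortest-cost path #1: 6→2→5→7 push 15 @ unit cost 12 (adds 180)
shortest-cost path #2: 6→9→7 push 1 @ unit cost 13 (adds 13)
total cost = 193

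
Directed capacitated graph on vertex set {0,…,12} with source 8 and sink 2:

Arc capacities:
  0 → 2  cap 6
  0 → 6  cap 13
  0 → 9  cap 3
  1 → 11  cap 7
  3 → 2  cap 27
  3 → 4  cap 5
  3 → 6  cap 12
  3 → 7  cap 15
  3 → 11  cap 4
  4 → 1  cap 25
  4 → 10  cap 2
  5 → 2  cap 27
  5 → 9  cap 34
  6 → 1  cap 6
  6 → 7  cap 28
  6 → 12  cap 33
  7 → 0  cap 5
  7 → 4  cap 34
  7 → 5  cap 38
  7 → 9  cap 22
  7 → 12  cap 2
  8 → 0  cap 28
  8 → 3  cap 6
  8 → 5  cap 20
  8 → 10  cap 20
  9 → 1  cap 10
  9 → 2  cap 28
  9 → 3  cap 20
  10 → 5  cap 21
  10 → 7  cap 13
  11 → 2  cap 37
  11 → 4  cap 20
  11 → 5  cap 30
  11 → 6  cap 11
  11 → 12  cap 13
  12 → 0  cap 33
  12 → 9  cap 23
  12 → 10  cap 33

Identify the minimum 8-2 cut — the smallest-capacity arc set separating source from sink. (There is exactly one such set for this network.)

Min-cut arcs: {(0,2), (0,6), (0,9), (8,3), (8,5), (8,10)} (total capacity 68)

augment #1: 8→0→2 push 6
augment #2: 8→3→2 push 6
augment #3: 8→5→2 push 20
augment #4: 8→0→9→2 push 3
augment #5: 8→10→5→2 push 7
augment #6: 8→10→5→9→2 push 13
augment #7: 8→0→6→1→11→2 push 6
augment #8: 8→0→6→7→9→2 push 7
max flow = 68; residual-reachable set from 8 gives S-side
cut edges (S→T): {(0,2), (0,6), (0,9), (8,3), (8,5), (8,10)} total cap 68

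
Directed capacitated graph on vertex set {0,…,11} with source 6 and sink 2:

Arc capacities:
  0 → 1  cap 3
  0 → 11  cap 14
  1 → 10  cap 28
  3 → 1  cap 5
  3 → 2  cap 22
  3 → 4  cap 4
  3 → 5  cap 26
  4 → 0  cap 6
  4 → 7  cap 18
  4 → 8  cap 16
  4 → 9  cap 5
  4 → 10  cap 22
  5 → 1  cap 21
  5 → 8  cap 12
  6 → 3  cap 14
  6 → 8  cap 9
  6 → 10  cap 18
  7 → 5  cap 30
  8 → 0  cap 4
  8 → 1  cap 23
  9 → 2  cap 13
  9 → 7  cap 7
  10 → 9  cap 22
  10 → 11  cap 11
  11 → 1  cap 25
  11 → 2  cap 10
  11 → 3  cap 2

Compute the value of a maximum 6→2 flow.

augment #1: 6→3→2 bottleneck 14, total now 14
augment #2: 6→10→9→2 bottleneck 13, total now 27
augment #3: 6→10→11→2 bottleneck 5, total now 32
augment #4: 6→8→0→11→2 bottleneck 4, total now 36
augment #5: 6→8→1→10→11→2 bottleneck 1, total now 37
augment #6: 6→8→1→10→11→3→2 bottleneck 2, total now 39

Maximum flow value: 39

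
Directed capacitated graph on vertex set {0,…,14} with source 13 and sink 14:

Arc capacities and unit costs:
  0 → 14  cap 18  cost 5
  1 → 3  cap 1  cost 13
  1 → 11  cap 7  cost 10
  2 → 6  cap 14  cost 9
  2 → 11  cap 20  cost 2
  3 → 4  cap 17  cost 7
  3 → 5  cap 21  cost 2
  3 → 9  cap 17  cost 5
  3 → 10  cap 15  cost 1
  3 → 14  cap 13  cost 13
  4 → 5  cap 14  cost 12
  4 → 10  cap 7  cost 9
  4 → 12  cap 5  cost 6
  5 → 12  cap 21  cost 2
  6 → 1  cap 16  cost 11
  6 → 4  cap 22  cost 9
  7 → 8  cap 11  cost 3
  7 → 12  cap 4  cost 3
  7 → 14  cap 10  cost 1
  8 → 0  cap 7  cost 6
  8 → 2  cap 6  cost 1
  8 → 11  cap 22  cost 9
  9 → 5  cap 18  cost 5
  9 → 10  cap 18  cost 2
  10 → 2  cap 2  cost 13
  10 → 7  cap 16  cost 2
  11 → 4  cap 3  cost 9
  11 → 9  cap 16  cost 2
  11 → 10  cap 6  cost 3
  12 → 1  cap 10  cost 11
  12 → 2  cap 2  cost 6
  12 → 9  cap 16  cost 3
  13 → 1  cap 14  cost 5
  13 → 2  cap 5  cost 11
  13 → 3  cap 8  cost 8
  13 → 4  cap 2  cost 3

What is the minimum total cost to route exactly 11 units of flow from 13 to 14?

Minimum cost for 11 units: 154

shortest-cost path #1: 13→3→10→7→14 push 8 @ unit cost 12 (adds 96)
shortest-cost path #2: 13→4→10→7→14 push 2 @ unit cost 15 (adds 30)
shortest-cost path #3: 13→2→11→10→3→14 push 1 @ unit cost 28 (adds 28)
total cost = 154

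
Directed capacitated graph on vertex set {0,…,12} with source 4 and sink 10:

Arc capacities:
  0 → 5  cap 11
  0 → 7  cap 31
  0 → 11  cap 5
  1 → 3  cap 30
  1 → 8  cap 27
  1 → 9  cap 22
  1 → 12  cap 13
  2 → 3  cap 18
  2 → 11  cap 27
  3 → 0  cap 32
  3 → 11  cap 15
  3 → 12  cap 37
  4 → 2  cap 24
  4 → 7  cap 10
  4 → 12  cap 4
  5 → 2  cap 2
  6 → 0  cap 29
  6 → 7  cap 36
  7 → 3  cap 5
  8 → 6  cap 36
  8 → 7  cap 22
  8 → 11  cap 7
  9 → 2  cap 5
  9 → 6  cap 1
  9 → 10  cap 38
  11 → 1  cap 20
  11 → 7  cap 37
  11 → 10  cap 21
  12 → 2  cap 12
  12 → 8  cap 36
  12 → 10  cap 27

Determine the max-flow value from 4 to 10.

augment #1: 4→12→10 bottleneck 4, total now 4
augment #2: 4→2→11→10 bottleneck 21, total now 25
augment #3: 4→2→3→12→10 bottleneck 3, total now 28
augment #4: 4→7→3→12→10 bottleneck 5, total now 33

Maximum flow value: 33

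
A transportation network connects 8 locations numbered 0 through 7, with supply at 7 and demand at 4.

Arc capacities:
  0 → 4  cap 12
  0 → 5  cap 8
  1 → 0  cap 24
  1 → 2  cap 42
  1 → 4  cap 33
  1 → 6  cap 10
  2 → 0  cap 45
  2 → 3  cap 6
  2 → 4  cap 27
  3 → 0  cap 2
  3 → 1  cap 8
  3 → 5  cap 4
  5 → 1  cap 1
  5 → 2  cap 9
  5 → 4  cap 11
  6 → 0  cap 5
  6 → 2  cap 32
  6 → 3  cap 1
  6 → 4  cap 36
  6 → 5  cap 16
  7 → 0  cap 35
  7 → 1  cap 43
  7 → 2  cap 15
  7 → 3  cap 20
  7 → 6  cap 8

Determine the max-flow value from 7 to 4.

Maximum flow value: 98

augment #1: 7→0→4 bottleneck 12, total now 12
augment #2: 7→1→4 bottleneck 33, total now 45
augment #3: 7→2→4 bottleneck 15, total now 60
augment #4: 7→6→4 bottleneck 8, total now 68
augment #5: 7→0→5→4 bottleneck 8, total now 76
augment #6: 7→1→2→4 bottleneck 10, total now 86
augment #7: 7→3→5→4 bottleneck 3, total now 89
augment #8: 7→3→1→2→4 bottleneck 2, total now 91
augment #9: 7→3→1→6→4 bottleneck 6, total now 97
augment #10: 7→3→5→1→6→4 bottleneck 1, total now 98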